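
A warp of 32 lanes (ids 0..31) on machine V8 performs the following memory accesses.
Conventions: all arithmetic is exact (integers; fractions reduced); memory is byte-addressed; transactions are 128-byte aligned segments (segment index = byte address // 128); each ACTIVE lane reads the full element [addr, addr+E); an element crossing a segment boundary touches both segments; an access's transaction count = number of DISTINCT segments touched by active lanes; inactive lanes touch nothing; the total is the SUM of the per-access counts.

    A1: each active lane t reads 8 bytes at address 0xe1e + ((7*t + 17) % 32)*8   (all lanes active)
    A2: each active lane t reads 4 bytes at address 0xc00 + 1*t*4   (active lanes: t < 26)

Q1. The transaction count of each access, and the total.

A1: 3 transactions
A2: 1 transaction

Answer: 3,1; total 4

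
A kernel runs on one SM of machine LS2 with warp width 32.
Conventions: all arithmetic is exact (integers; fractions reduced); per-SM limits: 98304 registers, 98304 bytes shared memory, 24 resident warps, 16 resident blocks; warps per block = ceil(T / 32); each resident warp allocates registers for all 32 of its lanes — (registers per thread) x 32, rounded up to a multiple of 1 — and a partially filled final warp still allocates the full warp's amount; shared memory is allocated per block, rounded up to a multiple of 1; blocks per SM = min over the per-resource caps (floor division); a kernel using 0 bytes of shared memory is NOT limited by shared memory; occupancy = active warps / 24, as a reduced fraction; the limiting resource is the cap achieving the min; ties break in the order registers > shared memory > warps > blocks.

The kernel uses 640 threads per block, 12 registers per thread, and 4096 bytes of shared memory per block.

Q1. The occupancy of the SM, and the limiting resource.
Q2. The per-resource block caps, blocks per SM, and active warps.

Answer: occupancy 5/6, limited by warps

registers: 12 blocks
shared memory: 24 blocks
warps: 1 block
blocks: 16 blocks

Answer: 1 block, 20 active warps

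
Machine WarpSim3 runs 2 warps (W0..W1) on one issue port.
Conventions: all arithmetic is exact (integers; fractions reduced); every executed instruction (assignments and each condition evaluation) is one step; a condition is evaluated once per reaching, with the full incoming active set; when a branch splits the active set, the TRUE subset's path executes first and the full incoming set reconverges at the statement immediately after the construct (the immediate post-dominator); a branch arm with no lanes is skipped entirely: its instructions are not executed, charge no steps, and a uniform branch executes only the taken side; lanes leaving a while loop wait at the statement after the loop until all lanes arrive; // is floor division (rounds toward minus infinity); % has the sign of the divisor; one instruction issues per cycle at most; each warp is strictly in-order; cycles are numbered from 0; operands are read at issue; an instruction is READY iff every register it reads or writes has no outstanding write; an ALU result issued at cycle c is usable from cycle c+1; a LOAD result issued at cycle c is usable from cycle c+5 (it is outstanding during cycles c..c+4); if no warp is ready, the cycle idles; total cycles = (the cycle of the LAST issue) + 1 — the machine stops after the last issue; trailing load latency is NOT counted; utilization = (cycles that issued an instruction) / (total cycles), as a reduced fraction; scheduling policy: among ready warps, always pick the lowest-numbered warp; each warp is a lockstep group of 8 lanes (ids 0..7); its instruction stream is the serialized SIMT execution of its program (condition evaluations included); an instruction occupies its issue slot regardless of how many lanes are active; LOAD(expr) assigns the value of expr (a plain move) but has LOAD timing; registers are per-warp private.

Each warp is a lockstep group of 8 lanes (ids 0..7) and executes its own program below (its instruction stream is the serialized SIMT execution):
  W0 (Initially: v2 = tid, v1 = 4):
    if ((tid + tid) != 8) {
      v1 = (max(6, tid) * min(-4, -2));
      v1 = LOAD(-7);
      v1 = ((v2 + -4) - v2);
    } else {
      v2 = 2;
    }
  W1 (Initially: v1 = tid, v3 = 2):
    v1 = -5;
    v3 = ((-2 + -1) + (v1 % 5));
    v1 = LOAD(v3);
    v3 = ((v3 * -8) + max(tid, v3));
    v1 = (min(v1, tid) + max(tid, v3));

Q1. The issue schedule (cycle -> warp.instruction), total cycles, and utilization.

cycle 0: W0.I0
cycle 1: W0.I1
cycle 2: W0.I2
cycle 3: W1.I0
cycle 4: W1.I1
cycle 5: W1.I2
cycle 6: W1.I3
cycle 7: W0.I3
cycle 8: W0.I4
cycle 9: idle
cycle 10: W1.I4

Answer: 11 cycles, utilization 10/11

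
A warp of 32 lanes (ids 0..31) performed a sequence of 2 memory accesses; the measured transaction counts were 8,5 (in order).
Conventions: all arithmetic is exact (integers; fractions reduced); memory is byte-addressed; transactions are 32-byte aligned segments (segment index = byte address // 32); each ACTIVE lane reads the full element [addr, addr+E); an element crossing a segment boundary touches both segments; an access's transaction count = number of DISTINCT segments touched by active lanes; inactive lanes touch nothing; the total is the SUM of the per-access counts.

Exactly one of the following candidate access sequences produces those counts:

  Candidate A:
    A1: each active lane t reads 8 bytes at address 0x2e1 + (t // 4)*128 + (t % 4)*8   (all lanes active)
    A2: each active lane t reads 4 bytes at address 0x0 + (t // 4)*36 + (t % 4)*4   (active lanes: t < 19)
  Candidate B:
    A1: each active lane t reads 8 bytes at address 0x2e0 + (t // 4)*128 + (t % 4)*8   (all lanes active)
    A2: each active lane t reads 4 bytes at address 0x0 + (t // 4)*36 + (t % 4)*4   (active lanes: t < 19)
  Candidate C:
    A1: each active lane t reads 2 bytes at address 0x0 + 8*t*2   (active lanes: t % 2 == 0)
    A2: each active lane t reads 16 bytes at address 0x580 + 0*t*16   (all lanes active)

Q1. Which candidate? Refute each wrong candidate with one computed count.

A: A1 gives 16 transactions, not 8
C: A1 gives 16 transactions, not 8
B: all counts match (8,5)

Answer: B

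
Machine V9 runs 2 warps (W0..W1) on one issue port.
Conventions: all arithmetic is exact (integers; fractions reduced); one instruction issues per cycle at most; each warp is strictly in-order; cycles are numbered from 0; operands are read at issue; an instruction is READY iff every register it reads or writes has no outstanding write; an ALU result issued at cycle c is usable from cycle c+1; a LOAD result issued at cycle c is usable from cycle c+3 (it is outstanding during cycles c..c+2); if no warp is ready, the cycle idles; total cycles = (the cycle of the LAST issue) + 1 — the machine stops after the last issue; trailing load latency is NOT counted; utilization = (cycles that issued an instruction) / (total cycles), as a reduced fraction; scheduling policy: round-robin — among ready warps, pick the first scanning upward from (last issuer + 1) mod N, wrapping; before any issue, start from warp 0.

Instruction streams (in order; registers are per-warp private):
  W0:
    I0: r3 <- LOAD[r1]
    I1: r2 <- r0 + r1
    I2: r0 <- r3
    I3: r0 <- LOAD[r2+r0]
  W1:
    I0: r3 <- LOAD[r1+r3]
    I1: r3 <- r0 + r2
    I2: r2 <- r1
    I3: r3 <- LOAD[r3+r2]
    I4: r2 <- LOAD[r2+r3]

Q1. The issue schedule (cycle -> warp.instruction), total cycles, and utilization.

cycle 0: W0.I0
cycle 1: W1.I0
cycle 2: W0.I1
cycle 3: W0.I2
cycle 4: W1.I1
cycle 5: W0.I3
cycle 6: W1.I2
cycle 7: W1.I3
cycle 8: idle
cycle 9: idle
cycle 10: W1.I4

Answer: 11 cycles, utilization 9/11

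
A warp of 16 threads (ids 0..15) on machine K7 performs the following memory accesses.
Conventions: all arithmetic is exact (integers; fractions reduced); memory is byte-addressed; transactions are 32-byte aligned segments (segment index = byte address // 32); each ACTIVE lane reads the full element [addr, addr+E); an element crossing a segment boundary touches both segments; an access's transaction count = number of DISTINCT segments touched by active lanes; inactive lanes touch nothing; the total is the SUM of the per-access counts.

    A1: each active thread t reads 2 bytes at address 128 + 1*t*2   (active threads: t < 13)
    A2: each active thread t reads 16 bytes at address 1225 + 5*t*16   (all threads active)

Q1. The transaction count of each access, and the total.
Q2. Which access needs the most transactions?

A1: 1 transaction
A2: 24 transactions

Answer: 1,24; total 25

Answer: A2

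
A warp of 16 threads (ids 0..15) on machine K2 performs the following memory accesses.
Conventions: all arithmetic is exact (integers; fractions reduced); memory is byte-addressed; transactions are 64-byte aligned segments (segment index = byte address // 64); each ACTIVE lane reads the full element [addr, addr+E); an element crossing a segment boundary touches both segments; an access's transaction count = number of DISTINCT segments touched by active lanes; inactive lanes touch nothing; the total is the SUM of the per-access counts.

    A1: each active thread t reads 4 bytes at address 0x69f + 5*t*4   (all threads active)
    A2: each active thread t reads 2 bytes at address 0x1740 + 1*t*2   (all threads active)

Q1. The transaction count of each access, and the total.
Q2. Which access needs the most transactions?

A1: 6 transactions
A2: 1 transaction

Answer: 6,1; total 7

Answer: A1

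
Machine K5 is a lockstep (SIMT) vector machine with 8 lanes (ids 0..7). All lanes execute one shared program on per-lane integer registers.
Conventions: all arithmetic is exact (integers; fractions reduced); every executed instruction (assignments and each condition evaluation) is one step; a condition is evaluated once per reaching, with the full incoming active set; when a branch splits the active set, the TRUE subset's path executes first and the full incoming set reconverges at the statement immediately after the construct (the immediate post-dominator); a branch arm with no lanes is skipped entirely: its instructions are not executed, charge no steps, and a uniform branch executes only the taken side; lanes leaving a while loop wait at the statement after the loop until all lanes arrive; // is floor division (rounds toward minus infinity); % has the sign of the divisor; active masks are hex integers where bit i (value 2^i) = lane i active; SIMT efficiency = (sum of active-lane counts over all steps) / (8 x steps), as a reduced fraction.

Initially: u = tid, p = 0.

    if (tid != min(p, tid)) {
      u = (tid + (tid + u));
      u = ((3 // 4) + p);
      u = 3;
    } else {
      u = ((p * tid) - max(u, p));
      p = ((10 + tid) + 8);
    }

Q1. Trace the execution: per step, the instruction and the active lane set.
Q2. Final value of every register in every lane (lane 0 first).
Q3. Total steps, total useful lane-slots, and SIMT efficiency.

step 0: eval (tid != min(p, tid))    0xff
step 1: u <- (tid + (tid + u))       0xfe
step 2: u <- ((3 // 4) + p)          0xfe
step 3: u <- 3                       0xfe
step 4: u <- ((p * tid) - max(u, p)) 0x01
step 5: p <- ((10 + tid) + 8)        0x01

Answer: 6 steps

u: 0,3,3,3,3,3,3,3
p: 18,0,0,0,0,0,0,0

steps = 6; useful = 31; efficiency = 31/48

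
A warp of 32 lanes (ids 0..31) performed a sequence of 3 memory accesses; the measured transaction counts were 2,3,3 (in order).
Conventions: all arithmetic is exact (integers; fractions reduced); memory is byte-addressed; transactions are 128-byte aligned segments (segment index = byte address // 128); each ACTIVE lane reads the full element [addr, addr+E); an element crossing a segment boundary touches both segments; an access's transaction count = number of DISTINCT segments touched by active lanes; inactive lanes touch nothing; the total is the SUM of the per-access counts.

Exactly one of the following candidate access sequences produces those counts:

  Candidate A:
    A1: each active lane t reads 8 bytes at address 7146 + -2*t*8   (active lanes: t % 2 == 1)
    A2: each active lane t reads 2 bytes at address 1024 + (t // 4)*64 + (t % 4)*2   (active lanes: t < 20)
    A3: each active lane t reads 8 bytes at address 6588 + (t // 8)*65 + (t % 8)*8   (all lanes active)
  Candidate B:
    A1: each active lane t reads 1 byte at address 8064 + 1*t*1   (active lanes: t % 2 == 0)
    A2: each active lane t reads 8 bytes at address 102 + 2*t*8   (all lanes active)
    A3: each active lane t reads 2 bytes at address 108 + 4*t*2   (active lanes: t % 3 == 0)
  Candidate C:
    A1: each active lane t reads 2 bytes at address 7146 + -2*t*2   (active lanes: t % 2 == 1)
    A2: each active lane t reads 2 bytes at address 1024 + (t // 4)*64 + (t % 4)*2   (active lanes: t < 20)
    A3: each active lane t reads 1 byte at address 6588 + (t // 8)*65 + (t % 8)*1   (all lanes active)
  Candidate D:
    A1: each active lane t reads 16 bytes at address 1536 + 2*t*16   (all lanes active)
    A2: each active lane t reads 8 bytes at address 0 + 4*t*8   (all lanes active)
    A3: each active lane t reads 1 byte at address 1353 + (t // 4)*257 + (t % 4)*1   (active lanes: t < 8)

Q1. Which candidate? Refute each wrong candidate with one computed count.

A: A1 gives 5 transactions, not 2
B: A1 gives 1 transaction, not 2
D: A1 gives 8 transactions, not 2
C: all counts match (2,3,3)

Answer: C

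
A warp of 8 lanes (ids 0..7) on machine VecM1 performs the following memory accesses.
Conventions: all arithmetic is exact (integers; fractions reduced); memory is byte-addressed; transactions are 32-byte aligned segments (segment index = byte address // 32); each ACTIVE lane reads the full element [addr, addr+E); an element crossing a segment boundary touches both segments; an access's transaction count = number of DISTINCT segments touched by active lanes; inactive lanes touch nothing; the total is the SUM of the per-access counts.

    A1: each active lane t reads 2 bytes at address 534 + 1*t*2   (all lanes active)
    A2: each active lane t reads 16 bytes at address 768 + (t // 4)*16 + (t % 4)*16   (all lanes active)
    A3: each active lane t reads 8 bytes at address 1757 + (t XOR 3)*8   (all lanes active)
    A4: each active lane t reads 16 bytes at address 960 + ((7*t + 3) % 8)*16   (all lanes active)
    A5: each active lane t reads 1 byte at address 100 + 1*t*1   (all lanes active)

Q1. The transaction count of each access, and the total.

A1: 2 transactions
A2: 3 transactions
A3: 3 transactions
A4: 4 transactions
A5: 1 transaction

Answer: 2,3,3,4,1; total 13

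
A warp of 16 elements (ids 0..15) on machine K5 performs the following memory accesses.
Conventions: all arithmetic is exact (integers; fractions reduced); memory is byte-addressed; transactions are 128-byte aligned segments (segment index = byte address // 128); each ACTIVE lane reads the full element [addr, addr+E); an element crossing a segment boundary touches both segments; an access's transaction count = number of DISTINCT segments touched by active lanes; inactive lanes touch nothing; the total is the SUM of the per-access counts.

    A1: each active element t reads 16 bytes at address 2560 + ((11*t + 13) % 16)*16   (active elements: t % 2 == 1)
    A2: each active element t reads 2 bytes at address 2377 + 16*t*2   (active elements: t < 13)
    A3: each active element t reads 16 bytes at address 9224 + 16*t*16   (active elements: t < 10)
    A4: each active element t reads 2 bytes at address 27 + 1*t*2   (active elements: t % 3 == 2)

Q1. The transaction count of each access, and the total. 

A1: 2 transactions
A2: 4 transactions
A3: 10 transactions
A4: 1 transaction

Answer: 2,4,10,1; total 17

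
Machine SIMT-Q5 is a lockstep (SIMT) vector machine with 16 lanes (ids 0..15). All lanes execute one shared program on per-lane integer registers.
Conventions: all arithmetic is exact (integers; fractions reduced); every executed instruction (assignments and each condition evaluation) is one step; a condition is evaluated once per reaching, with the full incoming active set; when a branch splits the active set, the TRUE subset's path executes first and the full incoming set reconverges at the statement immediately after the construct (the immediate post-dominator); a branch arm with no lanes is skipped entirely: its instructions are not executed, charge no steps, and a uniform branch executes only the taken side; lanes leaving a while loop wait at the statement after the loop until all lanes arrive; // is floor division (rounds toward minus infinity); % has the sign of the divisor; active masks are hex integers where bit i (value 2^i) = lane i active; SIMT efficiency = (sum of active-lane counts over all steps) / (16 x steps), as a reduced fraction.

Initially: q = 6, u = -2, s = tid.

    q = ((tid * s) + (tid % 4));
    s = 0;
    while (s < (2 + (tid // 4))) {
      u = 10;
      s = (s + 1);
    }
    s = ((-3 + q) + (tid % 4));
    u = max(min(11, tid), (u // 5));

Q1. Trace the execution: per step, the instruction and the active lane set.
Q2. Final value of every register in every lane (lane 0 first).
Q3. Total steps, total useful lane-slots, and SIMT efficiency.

step 0: q <- ((tid * s) + (tid % 4)) 0xffff
step 1: s <- 0                       0xffff
step 2: eval (s < (2 + (tid // 4)))  0xffff
step 3: u <- 10                      0xffff
step 4: s <- (s + 1)                 0xffff
step 5: eval (s < (2 + (tid // 4)))  0xffff
step 6: u <- 10                      0xffff
step 7: s <- (s + 1)                 0xffff
step 8: eval (s < (2 + (tid // 4)))  0xffff
step 9: u <- 10                      0xfff0
step 10: s <- (s + 1)                 0xfff0
step 11: eval (s < (2 + (tid // 4)))  0xfff0
step 12: u <- 10                      0xff00
step 13: s <- (s + 1)                 0xff00
step 14: eval (s < (2 + (tid // 4)))  0xff00
step 15: u <- 10                      0xf000
step 16: s <- (s + 1)                 0xf000
step 17: eval (s < (2 + (tid // 4)))  0xf000
step 18: s <- ((-3 + q) + (tid % 4))  0xffff
step 19: u <- max(min(11, tid), (u // 5)) 0xffff

Answer: 20 steps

q: 0,2,6,12,16,26,38,52,64,82,102,124,144,170,198,228
u: 2,2,2,3,4,5,6,7,8,9,10,11,11,11,11,11
s: -3,0,5,12,13,24,37,52,61,80,101,124,141,168,197,228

steps = 20; useful = 248; efficiency = 248/320 = 31/40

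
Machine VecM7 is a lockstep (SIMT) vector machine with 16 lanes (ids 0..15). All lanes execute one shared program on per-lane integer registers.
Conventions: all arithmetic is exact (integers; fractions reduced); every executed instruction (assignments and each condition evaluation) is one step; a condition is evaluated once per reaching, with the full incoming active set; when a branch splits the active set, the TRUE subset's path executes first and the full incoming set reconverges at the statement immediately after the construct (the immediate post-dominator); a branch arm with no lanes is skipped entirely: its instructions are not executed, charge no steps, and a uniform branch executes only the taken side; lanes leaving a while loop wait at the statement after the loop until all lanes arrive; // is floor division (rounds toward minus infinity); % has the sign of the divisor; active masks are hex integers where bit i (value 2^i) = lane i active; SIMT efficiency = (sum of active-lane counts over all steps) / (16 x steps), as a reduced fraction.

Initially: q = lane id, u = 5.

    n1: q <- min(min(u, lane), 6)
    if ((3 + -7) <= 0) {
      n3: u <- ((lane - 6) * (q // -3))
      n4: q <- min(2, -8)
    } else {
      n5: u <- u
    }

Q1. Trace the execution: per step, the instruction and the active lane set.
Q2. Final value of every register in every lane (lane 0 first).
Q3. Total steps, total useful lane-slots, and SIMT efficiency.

step 0: q <- min(min(u, lane), 6)    0xffff
step 1: eval ((3 + -7) <= 0)         0xffff
step 2: u <- ((lane - 6) * (q // -3)) 0xffff
step 3: q <- min(2, -8)              0xffff

Answer: 4 steps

q: -8,-8,-8,-8,-8,-8,-8,-8,-8,-8,-8,-8,-8,-8,-8,-8
u: 0,5,4,3,4,2,0,-2,-4,-6,-8,-10,-12,-14,-16,-18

steps = 4; useful = 64; efficiency = 64/64 = 1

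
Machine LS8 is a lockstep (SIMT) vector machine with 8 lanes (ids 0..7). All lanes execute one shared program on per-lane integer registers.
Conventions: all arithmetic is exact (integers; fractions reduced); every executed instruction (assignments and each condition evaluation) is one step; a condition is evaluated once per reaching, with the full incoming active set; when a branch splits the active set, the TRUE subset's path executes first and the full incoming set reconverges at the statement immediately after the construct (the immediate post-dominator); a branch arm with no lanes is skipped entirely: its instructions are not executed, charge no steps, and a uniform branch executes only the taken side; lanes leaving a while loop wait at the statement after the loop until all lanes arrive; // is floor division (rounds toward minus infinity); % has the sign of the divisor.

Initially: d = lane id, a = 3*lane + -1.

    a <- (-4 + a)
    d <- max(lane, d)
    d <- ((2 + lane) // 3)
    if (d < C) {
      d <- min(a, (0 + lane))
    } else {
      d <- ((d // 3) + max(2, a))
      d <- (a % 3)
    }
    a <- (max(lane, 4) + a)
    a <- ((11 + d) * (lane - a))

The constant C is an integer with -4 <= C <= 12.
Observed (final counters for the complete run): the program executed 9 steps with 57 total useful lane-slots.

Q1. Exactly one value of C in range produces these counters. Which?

Answer: C = 3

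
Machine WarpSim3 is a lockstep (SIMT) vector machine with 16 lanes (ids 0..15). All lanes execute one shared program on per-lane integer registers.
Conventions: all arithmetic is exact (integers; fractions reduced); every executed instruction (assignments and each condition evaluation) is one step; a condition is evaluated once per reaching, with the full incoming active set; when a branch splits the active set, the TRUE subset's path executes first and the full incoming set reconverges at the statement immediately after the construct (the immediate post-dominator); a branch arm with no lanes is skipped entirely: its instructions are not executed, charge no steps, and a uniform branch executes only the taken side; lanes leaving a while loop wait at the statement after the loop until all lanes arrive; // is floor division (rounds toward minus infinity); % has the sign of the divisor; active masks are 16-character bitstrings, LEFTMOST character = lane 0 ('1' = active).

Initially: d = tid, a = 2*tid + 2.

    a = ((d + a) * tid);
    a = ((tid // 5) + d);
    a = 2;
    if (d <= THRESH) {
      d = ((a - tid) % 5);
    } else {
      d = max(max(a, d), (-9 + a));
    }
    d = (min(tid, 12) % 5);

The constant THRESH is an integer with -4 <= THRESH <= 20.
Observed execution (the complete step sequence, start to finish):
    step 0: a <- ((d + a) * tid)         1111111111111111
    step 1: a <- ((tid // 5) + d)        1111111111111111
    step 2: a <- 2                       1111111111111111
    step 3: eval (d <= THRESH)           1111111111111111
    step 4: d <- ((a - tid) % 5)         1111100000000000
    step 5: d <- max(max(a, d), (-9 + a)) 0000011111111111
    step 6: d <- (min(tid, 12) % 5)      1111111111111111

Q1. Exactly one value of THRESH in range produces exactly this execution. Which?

Answer: THRESH = 4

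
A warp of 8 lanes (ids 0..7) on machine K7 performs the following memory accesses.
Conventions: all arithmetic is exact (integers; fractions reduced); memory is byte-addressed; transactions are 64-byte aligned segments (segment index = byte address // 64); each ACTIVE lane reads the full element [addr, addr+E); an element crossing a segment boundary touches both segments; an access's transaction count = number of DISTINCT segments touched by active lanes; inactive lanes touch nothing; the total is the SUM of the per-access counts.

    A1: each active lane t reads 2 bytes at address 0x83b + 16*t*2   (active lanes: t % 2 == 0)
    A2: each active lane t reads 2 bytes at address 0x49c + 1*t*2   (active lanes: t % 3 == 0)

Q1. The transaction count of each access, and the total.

A1: 4 transactions
A2: 1 transaction

Answer: 4,1; total 5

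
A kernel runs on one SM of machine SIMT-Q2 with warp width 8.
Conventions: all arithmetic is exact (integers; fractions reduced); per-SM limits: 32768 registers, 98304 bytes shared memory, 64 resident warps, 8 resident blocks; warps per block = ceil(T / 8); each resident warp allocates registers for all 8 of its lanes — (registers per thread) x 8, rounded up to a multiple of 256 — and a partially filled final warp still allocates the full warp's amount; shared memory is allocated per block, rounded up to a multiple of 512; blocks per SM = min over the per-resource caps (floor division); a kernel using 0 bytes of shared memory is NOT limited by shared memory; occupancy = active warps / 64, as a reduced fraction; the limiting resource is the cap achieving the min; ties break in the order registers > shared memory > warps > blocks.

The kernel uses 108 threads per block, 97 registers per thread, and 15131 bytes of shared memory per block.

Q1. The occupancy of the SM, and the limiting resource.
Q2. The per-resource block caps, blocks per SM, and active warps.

Answer: occupancy 7/16, limited by registers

registers: 2 blocks
shared memory: 6 blocks
warps: 4 blocks
blocks: 8 blocks

Answer: 2 blocks, 28 active warps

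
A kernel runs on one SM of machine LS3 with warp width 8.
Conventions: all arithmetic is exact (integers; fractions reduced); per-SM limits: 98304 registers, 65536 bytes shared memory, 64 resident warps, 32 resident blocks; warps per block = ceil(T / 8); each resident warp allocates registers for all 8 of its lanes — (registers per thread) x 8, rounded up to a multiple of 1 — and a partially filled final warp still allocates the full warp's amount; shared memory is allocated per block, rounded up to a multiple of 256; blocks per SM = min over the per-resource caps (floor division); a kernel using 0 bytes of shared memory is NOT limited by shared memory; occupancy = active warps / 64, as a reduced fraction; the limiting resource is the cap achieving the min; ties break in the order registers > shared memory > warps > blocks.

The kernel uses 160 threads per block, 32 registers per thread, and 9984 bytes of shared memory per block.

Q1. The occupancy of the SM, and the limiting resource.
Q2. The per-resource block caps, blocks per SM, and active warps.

Answer: occupancy 15/16, limited by warps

registers: 19 blocks
shared memory: 6 blocks
warps: 3 blocks
blocks: 32 blocks

Answer: 3 blocks, 60 active warps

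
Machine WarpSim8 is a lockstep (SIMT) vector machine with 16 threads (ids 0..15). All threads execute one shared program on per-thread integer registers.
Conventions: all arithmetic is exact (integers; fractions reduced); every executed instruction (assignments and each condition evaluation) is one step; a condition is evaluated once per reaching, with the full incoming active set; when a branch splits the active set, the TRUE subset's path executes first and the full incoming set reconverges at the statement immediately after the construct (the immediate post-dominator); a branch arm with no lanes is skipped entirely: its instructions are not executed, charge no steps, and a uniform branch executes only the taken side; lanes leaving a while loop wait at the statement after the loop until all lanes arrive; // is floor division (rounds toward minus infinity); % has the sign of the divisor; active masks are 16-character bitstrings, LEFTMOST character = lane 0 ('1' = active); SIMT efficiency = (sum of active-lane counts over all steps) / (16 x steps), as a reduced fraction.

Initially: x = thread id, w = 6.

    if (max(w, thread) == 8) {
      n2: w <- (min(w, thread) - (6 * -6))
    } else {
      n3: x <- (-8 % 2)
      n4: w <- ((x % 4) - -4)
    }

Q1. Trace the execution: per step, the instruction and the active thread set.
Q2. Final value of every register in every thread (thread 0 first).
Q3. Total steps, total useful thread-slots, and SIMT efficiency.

step 0: eval (max(w, thread) == 8)   1111111111111111
step 1: w <- (min(w, thread) - (6 * -6)) 0000000010000000
step 2: x <- (-8 % 2)                1111111101111111
step 3: w <- ((x % 4) - -4)          1111111101111111

Answer: 4 steps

x: 0,0,0,0,0,0,0,0,8,0,0,0,0,0,0,0
w: 4,4,4,4,4,4,4,4,42,4,4,4,4,4,4,4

steps = 4; useful = 47; efficiency = 47/64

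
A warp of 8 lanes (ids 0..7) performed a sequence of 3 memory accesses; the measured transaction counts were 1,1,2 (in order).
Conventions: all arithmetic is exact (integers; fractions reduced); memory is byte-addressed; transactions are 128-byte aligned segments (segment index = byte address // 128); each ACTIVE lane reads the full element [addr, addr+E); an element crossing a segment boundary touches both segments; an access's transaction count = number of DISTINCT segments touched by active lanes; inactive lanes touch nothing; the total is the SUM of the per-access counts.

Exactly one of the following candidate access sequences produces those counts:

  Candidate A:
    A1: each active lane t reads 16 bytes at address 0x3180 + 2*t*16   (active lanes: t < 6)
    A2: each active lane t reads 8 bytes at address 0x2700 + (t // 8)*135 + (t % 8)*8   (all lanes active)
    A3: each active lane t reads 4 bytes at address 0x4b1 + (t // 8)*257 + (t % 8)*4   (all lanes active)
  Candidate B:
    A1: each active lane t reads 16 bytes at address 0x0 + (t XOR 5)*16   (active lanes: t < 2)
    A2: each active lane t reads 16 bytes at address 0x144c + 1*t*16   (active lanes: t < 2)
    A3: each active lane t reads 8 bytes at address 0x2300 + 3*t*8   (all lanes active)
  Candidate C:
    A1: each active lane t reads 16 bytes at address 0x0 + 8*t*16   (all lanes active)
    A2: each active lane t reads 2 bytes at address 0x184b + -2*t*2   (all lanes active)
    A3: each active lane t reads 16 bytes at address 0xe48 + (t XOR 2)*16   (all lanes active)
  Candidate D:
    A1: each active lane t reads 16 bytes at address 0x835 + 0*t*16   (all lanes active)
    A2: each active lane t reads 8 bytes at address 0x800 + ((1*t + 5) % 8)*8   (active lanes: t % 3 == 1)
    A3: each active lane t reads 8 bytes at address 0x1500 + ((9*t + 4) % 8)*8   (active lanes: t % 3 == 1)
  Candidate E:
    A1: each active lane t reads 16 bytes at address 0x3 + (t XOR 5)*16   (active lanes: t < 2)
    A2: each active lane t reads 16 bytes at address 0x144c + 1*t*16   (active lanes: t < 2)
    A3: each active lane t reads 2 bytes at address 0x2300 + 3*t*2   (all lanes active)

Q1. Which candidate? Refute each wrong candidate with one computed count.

A: A1 gives 2 transactions, not 1
C: A1 gives 8 transactions, not 1
D: A3 gives 1 transaction, not 2
E: A3 gives 1 transaction, not 2
B: all counts match (1,1,2)

Answer: B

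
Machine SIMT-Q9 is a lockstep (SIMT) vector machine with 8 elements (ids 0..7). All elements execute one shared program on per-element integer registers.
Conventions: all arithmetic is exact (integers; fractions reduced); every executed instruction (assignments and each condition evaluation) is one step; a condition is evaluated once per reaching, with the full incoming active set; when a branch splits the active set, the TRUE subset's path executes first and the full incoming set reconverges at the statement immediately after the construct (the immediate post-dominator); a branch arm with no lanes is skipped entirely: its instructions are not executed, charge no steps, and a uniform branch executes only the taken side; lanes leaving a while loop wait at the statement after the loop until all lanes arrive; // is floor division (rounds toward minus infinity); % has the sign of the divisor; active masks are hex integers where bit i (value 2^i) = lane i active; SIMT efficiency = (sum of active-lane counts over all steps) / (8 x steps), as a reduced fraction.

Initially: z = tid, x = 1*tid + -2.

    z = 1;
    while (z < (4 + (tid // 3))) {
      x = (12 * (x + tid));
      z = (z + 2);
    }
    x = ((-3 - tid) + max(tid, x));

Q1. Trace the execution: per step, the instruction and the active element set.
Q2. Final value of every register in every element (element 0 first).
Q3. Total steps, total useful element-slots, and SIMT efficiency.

step 0: z <- 1                       0xff
step 1: eval (z < (4 + (tid // 3)))  0xff
step 2: x <- (12 * (x + tid))        0xff
step 3: z <- (z + 2)                 0xff
step 4: eval (z < (4 + (tid // 3)))  0xff
step 5: x <- (12 * (x + tid))        0xff
step 6: z <- (z + 2)                 0xff
step 7: eval (z < (4 + (tid // 3)))  0xff
step 8: x <- (12 * (x + tid))        0xc0
step 9: z <- (z + 2)                 0xc0
step 10: eval (z < (4 + (tid // 3)))  0xc0
step 11: x <- ((-3 - tid) + max(tid, x)) 0xff

Answer: 12 steps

z: 5,5,5,5,5,5,7,7
x: -3,8,307,606,905,1204,18207,21818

steps = 12; useful = 78; efficiency = 78/96 = 13/16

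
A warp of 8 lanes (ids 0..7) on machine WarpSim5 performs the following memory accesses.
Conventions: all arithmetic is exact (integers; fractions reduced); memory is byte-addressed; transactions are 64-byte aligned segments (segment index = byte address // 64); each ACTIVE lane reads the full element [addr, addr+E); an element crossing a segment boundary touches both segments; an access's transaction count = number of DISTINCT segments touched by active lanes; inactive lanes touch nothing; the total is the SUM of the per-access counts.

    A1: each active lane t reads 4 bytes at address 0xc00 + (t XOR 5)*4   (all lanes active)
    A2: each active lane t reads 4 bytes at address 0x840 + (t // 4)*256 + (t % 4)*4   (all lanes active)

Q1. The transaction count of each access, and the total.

A1: 1 transaction
A2: 2 transactions

Answer: 1,2; total 3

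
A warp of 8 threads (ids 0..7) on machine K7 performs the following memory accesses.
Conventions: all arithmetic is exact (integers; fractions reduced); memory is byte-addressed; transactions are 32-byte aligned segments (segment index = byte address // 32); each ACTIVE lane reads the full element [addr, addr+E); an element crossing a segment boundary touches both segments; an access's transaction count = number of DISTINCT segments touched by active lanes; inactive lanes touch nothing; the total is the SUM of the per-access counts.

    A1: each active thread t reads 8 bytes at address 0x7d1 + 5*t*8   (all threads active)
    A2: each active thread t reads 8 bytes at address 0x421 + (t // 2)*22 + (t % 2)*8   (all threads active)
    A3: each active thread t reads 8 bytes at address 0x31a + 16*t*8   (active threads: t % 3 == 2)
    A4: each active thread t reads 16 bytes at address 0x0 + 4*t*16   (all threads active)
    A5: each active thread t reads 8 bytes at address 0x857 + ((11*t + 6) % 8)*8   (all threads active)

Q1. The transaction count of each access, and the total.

A1: 10 transactions
A2: 3 transactions
A3: 4 transactions
A4: 8 transactions
A5: 3 transactions

Answer: 10,3,4,8,3; total 28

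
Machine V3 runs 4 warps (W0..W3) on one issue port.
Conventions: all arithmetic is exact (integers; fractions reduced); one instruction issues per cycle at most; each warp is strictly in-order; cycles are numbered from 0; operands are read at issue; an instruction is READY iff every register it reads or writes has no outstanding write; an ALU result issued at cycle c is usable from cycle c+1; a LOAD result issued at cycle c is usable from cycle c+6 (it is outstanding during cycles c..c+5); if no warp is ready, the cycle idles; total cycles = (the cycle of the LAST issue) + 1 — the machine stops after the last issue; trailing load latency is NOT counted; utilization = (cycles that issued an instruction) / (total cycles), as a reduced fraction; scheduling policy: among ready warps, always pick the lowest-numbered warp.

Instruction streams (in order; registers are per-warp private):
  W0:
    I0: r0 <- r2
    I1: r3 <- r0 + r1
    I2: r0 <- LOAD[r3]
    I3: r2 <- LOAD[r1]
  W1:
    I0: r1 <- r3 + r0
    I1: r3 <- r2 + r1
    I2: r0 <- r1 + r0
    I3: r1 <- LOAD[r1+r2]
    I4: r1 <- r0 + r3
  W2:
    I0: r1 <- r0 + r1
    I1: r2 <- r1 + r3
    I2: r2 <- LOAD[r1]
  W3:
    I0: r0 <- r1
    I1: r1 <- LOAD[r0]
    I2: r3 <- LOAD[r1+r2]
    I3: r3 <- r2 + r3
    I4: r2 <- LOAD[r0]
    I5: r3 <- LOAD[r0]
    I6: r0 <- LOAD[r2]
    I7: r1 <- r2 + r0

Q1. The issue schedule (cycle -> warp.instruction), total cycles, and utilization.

cycle 0: W0.I0
cycle 1: W0.I1
cycle 2: W0.I2
cycle 3: W0.I3
cycle 4: W1.I0
cycle 5: W1.I1
cycle 6: W1.I2
cycle 7: W1.I3
cycle 8: W2.I0
cycle 9: W2.I1
cycle 10: W2.I2
cycle 11: W3.I0
cycle 12: W3.I1
cycle 13: W1.I4
cycle 14: idle
cycle 15: idle
cycle 16: idle
cycle 17: idle
cycle 18: W3.I2
cycle 19: idle
cycle 20: idle
cycle 21: idle
cycle 22: idle
cycle 23: idle
cycle 24: W3.I3
cycle 25: W3.I4
cycle 26: W3.I5
cycle 27: idle
cycle 28: idle
cycle 29: idle
cycle 30: idle
cycle 31: W3.I6
cycle 32: idle
cycle 33: idle
cycle 34: idle
cycle 35: idle
cycle 36: idle
cycle 37: W3.I7

Answer: 38 cycles, utilization 10/19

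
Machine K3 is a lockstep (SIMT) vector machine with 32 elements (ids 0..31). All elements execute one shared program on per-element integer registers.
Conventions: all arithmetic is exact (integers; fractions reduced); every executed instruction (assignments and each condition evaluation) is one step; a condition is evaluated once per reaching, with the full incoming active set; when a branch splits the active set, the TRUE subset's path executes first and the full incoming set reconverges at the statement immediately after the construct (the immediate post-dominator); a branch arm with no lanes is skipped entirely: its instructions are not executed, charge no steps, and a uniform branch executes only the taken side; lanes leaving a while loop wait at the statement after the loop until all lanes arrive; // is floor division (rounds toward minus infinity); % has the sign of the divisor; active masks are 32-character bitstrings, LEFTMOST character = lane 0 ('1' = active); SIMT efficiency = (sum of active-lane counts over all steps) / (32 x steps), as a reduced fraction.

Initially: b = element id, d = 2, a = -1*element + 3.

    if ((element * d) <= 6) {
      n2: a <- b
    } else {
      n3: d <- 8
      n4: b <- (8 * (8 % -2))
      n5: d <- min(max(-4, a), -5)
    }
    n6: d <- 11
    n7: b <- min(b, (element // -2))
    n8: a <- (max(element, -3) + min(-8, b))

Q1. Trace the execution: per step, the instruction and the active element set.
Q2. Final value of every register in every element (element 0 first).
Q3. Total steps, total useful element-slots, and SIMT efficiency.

step 0: eval ((element * d) <= 6)    11111111111111111111111111111111
step 1: a <- b                       11110000000000000000000000000000
step 2: d <- 8                       00001111111111111111111111111111
step 3: b <- (8 * (8 % -2))          00001111111111111111111111111111
step 4: d <- min(max(-4, a), -5)     00001111111111111111111111111111
step 5: d <- 11                      11111111111111111111111111111111
step 6: b <- min(b, (element // -2)) 11111111111111111111111111111111
step 7: a <- (max(element, -3) + min(-8, b)) 11111111111111111111111111111111

Answer: 8 steps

b: 0,-1,-1,-2,-2,-3,-3,-4,-4,-5,-5,-6,-6,-7,-7,-8,-8,-9,-9,-10,-10,-11,-11,-12,-12,-13,-13,-14,-14,-15,-15,-16
d: 11,11,11,11,11,11,11,11,11,11,11,11,11,11,11,11,11,11,11,11,11,11,11,11,11,11,11,11,11,11,11,11
a: -8,-7,-6,-5,-4,-3,-2,-1,0,1,2,3,4,5,6,7,8,8,9,9,10,10,11,11,12,12,13,13,14,14,15,15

steps = 8; useful = 216; efficiency = 216/256 = 27/32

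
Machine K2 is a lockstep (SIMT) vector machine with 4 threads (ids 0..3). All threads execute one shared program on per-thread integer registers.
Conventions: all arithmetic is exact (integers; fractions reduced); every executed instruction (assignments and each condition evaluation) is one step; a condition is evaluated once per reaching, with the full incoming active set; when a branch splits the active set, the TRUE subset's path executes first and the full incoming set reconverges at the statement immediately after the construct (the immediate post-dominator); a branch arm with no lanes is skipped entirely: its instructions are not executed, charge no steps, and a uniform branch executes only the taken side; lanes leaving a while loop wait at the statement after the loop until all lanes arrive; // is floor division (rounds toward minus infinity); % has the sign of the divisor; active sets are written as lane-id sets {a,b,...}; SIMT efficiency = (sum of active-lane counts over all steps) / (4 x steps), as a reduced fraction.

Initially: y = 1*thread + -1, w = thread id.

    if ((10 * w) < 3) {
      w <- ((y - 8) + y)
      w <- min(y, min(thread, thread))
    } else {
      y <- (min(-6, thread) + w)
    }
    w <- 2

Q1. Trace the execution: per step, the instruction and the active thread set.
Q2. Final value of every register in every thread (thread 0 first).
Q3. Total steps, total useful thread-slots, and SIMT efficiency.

step 0: eval ((10 * w) < 3)          {0,1,2,3}
step 1: w <- ((y - 8) + y)           {0}
step 2: w <- min(y, min(thread, thread)) {0}
step 3: y <- (min(-6, thread) + w)   {1,2,3}
step 4: w <- 2                       {0,1,2,3}

Answer: 5 steps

y: -1,-5,-4,-3
w: 2,2,2,2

steps = 5; useful = 13; efficiency = 13/20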